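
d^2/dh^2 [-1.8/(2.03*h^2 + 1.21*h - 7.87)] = (14.83524*h^2 + 8.84268*h - 1.8*(4.06*h + 1.21)*(8.12*h + 2.42) - 57.51396)/(2.03*h^2 + 1.21*h - 7.87)^3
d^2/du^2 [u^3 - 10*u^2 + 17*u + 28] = 6*u - 20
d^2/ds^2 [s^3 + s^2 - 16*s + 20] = 6*s + 2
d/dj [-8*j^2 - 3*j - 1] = -16*j - 3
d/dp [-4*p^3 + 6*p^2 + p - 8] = -12*p^2 + 12*p + 1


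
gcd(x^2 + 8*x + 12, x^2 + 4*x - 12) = x + 6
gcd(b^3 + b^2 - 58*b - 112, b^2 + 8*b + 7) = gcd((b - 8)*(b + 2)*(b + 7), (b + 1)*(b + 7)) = b + 7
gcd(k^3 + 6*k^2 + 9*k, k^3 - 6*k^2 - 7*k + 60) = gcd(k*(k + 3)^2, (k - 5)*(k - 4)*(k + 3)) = k + 3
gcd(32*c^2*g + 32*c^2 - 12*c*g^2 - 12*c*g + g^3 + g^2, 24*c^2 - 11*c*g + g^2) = 8*c - g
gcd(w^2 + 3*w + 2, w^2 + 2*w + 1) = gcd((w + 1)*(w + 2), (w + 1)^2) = w + 1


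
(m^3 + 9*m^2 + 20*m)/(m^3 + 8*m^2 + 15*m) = (m + 4)/(m + 3)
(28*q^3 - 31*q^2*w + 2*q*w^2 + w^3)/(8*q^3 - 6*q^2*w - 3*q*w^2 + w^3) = (7*q + w)/(2*q + w)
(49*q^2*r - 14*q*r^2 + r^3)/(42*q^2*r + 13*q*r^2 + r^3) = (49*q^2 - 14*q*r + r^2)/(42*q^2 + 13*q*r + r^2)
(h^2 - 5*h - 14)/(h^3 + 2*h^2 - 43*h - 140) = (h + 2)/(h^2 + 9*h + 20)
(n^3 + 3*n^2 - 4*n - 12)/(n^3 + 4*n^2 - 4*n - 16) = (n + 3)/(n + 4)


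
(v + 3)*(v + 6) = v^2 + 9*v + 18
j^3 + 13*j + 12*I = (j - 4*I)*(j + I)*(j + 3*I)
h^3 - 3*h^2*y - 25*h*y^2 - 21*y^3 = (h - 7*y)*(h + y)*(h + 3*y)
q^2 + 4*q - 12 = (q - 2)*(q + 6)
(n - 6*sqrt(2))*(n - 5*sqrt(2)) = n^2 - 11*sqrt(2)*n + 60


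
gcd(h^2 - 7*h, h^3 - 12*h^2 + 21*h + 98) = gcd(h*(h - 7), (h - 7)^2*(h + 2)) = h - 7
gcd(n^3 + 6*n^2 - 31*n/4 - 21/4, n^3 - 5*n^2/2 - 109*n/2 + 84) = n^2 + 11*n/2 - 21/2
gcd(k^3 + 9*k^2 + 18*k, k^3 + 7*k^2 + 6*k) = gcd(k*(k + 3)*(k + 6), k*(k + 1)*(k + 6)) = k^2 + 6*k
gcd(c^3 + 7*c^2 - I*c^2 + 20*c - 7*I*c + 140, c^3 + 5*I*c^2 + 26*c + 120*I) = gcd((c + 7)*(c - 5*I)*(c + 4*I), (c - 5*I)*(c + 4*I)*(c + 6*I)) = c^2 - I*c + 20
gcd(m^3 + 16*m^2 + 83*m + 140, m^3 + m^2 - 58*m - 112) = m + 7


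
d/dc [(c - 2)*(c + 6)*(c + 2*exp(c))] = 2*c^2*exp(c) + 3*c^2 + 12*c*exp(c) + 8*c - 16*exp(c) - 12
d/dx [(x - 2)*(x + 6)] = 2*x + 4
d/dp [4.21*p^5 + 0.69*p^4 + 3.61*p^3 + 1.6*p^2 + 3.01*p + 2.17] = 21.05*p^4 + 2.76*p^3 + 10.83*p^2 + 3.2*p + 3.01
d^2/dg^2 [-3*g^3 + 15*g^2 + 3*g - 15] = 30 - 18*g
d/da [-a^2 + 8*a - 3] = 8 - 2*a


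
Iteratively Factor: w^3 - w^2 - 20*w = (w - 5)*(w^2 + 4*w) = (w - 5)*(w + 4)*(w)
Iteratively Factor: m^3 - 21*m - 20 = (m + 4)*(m^2 - 4*m - 5) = (m + 1)*(m + 4)*(m - 5)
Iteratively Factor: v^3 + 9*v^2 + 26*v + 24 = (v + 2)*(v^2 + 7*v + 12) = (v + 2)*(v + 3)*(v + 4)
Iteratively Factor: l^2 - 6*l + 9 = (l - 3)*(l - 3)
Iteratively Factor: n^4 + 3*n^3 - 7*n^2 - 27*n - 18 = (n + 2)*(n^3 + n^2 - 9*n - 9) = (n + 2)*(n + 3)*(n^2 - 2*n - 3) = (n + 1)*(n + 2)*(n + 3)*(n - 3)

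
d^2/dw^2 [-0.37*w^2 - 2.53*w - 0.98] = -0.740000000000000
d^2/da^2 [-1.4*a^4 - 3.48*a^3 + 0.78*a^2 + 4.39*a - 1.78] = -16.8*a^2 - 20.88*a + 1.56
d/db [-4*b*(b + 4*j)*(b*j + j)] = 4*j*(-3*b^2 - 8*b*j - 2*b - 4*j)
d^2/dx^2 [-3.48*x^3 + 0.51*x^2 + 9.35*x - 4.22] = 1.02 - 20.88*x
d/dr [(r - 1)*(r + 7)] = 2*r + 6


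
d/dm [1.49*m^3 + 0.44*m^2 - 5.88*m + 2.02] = 4.47*m^2 + 0.88*m - 5.88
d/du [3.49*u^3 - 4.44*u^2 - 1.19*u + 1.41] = 10.47*u^2 - 8.88*u - 1.19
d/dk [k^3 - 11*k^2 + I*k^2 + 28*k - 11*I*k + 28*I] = 3*k^2 + 2*k*(-11 + I) + 28 - 11*I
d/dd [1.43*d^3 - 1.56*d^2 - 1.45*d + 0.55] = 4.29*d^2 - 3.12*d - 1.45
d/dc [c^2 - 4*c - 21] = 2*c - 4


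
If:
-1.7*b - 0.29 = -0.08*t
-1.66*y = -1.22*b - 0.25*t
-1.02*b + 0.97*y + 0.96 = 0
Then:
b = -0.53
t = -7.69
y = -1.55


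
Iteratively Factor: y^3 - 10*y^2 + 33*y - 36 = (y - 4)*(y^2 - 6*y + 9) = (y - 4)*(y - 3)*(y - 3)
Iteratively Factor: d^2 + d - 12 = (d + 4)*(d - 3)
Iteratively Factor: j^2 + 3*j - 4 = (j - 1)*(j + 4)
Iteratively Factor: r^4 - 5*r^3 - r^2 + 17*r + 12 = (r + 1)*(r^3 - 6*r^2 + 5*r + 12) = (r + 1)^2*(r^2 - 7*r + 12) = (r - 3)*(r + 1)^2*(r - 4)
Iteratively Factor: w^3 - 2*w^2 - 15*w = (w)*(w^2 - 2*w - 15) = w*(w - 5)*(w + 3)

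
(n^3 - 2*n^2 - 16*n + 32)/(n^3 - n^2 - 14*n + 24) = (n - 4)/(n - 3)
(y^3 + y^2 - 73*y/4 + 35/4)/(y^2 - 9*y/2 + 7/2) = (2*y^2 + 9*y - 5)/(2*(y - 1))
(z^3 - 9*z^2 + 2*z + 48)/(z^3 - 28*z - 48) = (z^2 - 11*z + 24)/(z^2 - 2*z - 24)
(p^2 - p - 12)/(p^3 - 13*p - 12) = 1/(p + 1)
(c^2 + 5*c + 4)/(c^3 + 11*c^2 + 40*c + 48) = (c + 1)/(c^2 + 7*c + 12)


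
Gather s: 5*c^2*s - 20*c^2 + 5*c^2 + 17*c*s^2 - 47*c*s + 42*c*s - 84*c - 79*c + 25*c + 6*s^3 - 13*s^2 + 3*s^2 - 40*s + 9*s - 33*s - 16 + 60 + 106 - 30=-15*c^2 - 138*c + 6*s^3 + s^2*(17*c - 10) + s*(5*c^2 - 5*c - 64) + 120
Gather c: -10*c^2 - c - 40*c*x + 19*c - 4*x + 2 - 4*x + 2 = -10*c^2 + c*(18 - 40*x) - 8*x + 4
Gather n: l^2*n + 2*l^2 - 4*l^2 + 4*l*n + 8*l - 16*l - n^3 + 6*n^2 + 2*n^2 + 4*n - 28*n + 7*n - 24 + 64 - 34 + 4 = -2*l^2 - 8*l - n^3 + 8*n^2 + n*(l^2 + 4*l - 17) + 10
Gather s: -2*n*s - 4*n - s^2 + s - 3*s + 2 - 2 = -4*n - s^2 + s*(-2*n - 2)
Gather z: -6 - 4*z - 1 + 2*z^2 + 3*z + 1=2*z^2 - z - 6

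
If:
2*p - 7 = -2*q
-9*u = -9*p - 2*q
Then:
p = 9*u/7 - 1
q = 9/2 - 9*u/7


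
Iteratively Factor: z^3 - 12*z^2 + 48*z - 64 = (z - 4)*(z^2 - 8*z + 16) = (z - 4)^2*(z - 4)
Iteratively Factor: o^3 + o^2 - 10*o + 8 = (o - 1)*(o^2 + 2*o - 8) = (o - 2)*(o - 1)*(o + 4)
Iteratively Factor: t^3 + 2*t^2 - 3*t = (t + 3)*(t^2 - t) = (t - 1)*(t + 3)*(t)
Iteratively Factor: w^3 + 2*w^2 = (w)*(w^2 + 2*w) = w^2*(w + 2)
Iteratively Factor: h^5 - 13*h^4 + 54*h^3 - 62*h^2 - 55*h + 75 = (h - 5)*(h^4 - 8*h^3 + 14*h^2 + 8*h - 15) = (h - 5)*(h + 1)*(h^3 - 9*h^2 + 23*h - 15) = (h - 5)^2*(h + 1)*(h^2 - 4*h + 3) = (h - 5)^2*(h - 3)*(h + 1)*(h - 1)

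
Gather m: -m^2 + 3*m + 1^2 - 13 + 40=-m^2 + 3*m + 28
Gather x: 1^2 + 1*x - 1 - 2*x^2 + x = -2*x^2 + 2*x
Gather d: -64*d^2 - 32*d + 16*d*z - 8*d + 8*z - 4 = -64*d^2 + d*(16*z - 40) + 8*z - 4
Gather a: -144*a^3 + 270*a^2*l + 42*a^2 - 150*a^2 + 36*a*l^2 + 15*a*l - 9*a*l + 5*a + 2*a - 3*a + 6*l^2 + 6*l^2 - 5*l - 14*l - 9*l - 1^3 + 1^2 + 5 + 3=-144*a^3 + a^2*(270*l - 108) + a*(36*l^2 + 6*l + 4) + 12*l^2 - 28*l + 8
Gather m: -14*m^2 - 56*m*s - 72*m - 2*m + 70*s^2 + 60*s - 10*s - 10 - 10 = -14*m^2 + m*(-56*s - 74) + 70*s^2 + 50*s - 20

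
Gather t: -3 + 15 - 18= -6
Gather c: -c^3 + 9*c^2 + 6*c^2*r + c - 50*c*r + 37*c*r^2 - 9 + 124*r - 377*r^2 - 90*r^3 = -c^3 + c^2*(6*r + 9) + c*(37*r^2 - 50*r + 1) - 90*r^3 - 377*r^2 + 124*r - 9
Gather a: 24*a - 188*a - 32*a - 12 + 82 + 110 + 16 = 196 - 196*a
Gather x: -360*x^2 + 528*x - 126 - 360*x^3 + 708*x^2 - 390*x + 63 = -360*x^3 + 348*x^2 + 138*x - 63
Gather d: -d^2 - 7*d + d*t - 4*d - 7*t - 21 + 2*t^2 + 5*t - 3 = -d^2 + d*(t - 11) + 2*t^2 - 2*t - 24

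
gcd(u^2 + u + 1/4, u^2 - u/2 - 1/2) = u + 1/2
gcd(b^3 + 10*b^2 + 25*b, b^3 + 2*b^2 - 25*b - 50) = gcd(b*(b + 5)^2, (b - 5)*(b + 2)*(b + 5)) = b + 5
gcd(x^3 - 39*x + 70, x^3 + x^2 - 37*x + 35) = x^2 + 2*x - 35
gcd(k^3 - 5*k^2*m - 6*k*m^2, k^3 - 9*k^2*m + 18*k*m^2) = k^2 - 6*k*m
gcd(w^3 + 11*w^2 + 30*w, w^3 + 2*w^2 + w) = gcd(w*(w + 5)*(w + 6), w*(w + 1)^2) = w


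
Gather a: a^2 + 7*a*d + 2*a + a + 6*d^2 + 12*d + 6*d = a^2 + a*(7*d + 3) + 6*d^2 + 18*d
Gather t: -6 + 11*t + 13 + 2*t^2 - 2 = 2*t^2 + 11*t + 5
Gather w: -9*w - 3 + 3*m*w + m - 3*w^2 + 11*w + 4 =m - 3*w^2 + w*(3*m + 2) + 1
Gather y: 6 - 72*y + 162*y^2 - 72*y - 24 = 162*y^2 - 144*y - 18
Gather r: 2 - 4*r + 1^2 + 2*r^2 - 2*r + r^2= 3*r^2 - 6*r + 3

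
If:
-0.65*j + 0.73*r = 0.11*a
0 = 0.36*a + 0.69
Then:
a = -1.92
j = 1.12307692307692*r + 0.324358974358974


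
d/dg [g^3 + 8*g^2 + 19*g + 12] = 3*g^2 + 16*g + 19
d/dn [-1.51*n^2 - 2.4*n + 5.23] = -3.02*n - 2.4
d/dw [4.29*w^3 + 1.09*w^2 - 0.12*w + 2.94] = 12.87*w^2 + 2.18*w - 0.12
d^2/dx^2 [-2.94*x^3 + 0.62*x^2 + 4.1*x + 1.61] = 1.24 - 17.64*x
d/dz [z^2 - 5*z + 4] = 2*z - 5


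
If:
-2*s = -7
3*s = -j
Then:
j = -21/2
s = 7/2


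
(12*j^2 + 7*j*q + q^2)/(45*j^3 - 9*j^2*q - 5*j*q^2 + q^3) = (4*j + q)/(15*j^2 - 8*j*q + q^2)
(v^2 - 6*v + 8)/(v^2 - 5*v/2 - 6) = 2*(v - 2)/(2*v + 3)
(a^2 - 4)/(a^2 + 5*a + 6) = (a - 2)/(a + 3)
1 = 1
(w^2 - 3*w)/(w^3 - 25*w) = (w - 3)/(w^2 - 25)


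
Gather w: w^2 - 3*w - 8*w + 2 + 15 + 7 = w^2 - 11*w + 24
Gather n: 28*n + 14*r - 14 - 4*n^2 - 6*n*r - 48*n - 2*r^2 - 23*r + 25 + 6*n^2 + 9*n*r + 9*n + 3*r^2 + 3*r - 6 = 2*n^2 + n*(3*r - 11) + r^2 - 6*r + 5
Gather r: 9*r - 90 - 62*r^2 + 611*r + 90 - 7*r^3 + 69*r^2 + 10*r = -7*r^3 + 7*r^2 + 630*r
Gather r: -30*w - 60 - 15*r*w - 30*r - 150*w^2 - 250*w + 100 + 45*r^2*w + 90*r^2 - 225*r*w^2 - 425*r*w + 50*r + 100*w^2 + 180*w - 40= r^2*(45*w + 90) + r*(-225*w^2 - 440*w + 20) - 50*w^2 - 100*w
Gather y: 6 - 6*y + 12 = 18 - 6*y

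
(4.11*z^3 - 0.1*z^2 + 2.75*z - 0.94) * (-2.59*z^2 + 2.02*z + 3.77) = -10.6449*z^5 + 8.5612*z^4 + 8.1702*z^3 + 7.6126*z^2 + 8.4687*z - 3.5438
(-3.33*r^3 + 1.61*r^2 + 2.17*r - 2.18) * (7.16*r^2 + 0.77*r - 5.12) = -23.8428*r^5 + 8.9635*r^4 + 33.8265*r^3 - 22.1811*r^2 - 12.789*r + 11.1616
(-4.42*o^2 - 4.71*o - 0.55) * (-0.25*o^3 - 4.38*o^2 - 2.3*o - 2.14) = 1.105*o^5 + 20.5371*o^4 + 30.9333*o^3 + 22.7008*o^2 + 11.3444*o + 1.177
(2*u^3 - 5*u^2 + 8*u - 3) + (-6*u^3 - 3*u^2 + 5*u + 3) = -4*u^3 - 8*u^2 + 13*u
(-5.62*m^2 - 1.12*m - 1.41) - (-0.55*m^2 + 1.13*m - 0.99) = -5.07*m^2 - 2.25*m - 0.42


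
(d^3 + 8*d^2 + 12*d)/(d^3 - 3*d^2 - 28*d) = (d^2 + 8*d + 12)/(d^2 - 3*d - 28)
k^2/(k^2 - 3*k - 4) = k^2/(k^2 - 3*k - 4)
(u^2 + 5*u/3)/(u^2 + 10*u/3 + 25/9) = 3*u/(3*u + 5)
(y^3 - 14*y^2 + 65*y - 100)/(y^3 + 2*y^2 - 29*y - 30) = (y^2 - 9*y + 20)/(y^2 + 7*y + 6)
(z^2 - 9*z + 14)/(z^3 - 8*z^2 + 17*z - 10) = (z - 7)/(z^2 - 6*z + 5)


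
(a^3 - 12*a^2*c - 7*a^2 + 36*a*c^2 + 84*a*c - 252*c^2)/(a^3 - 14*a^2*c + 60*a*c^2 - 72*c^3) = (a - 7)/(a - 2*c)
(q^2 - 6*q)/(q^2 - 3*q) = (q - 6)/(q - 3)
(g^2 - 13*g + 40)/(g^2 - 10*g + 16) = (g - 5)/(g - 2)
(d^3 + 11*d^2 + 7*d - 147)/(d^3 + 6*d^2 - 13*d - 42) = (d + 7)/(d + 2)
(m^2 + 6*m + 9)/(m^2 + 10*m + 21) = (m + 3)/(m + 7)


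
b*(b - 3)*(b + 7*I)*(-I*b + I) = -I*b^4 + 7*b^3 + 4*I*b^3 - 28*b^2 - 3*I*b^2 + 21*b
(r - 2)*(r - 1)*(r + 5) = r^3 + 2*r^2 - 13*r + 10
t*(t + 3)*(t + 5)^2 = t^4 + 13*t^3 + 55*t^2 + 75*t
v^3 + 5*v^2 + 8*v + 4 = (v + 1)*(v + 2)^2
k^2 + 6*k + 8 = (k + 2)*(k + 4)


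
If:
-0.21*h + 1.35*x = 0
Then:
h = 6.42857142857143*x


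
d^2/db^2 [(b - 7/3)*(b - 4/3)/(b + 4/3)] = 528/(27*b^3 + 108*b^2 + 144*b + 64)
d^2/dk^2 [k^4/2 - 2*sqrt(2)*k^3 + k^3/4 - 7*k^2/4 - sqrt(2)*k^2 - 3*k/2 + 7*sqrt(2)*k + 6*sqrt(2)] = 6*k^2 - 12*sqrt(2)*k + 3*k/2 - 7/2 - 2*sqrt(2)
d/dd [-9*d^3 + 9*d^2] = 9*d*(2 - 3*d)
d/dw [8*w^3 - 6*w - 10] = 24*w^2 - 6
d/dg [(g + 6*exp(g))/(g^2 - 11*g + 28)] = (-(g + 6*exp(g))*(2*g - 11) + (6*exp(g) + 1)*(g^2 - 11*g + 28))/(g^2 - 11*g + 28)^2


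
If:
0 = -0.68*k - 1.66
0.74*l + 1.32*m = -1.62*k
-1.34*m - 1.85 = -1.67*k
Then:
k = -2.44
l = 13.23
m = -4.42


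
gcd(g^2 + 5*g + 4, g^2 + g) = g + 1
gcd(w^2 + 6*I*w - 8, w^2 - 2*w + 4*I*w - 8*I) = w + 4*I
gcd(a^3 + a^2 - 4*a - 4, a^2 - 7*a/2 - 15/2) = 1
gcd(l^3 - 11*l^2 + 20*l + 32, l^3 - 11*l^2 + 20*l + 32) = l^3 - 11*l^2 + 20*l + 32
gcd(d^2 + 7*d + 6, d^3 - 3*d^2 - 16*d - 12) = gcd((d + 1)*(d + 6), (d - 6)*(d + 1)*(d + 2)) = d + 1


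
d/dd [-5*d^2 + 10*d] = 10 - 10*d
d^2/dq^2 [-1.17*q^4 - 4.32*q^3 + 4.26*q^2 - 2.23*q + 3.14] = -14.04*q^2 - 25.92*q + 8.52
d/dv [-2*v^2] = -4*v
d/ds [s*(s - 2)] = 2*s - 2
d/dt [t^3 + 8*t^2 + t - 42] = 3*t^2 + 16*t + 1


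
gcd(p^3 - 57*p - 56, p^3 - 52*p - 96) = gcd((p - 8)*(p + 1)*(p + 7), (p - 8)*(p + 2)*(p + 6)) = p - 8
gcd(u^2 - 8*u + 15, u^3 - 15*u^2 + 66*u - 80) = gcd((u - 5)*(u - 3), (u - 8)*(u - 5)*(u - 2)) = u - 5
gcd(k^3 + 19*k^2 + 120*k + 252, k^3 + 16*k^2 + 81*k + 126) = k^2 + 13*k + 42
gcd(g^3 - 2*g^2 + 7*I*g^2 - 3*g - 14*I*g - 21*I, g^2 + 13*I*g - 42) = g + 7*I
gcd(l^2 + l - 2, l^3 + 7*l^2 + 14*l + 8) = l + 2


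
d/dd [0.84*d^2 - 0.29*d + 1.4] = 1.68*d - 0.29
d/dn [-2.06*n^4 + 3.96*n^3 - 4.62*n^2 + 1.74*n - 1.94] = -8.24*n^3 + 11.88*n^2 - 9.24*n + 1.74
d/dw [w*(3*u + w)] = 3*u + 2*w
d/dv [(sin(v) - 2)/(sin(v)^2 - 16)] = (4*sin(v) + cos(v)^2 - 17)*cos(v)/(sin(v)^2 - 16)^2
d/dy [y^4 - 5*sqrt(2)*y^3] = y^2*(4*y - 15*sqrt(2))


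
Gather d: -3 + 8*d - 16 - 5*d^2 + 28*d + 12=-5*d^2 + 36*d - 7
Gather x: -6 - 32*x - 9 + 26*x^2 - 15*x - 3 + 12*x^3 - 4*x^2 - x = 12*x^3 + 22*x^2 - 48*x - 18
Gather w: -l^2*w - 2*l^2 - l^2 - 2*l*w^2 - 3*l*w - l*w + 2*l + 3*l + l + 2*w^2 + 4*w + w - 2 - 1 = -3*l^2 + 6*l + w^2*(2 - 2*l) + w*(-l^2 - 4*l + 5) - 3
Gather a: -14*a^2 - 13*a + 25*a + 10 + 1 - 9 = -14*a^2 + 12*a + 2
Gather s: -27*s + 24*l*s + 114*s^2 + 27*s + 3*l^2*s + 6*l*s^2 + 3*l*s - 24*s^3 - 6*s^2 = -24*s^3 + s^2*(6*l + 108) + s*(3*l^2 + 27*l)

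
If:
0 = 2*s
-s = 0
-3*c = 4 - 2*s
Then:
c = -4/3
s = 0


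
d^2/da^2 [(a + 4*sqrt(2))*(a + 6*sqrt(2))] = 2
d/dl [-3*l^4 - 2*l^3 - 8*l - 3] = -12*l^3 - 6*l^2 - 8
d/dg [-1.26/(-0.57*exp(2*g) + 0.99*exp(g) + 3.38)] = (1.2474 - 1.4364*exp(g))*exp(g)/(-0.57*exp(2*g) + 0.99*exp(g) + 3.38)^2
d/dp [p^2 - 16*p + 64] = 2*p - 16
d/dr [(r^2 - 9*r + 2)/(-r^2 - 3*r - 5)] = 3*(-4*r^2 - 2*r + 17)/(r^4 + 6*r^3 + 19*r^2 + 30*r + 25)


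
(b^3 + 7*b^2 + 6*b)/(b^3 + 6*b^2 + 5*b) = (b + 6)/(b + 5)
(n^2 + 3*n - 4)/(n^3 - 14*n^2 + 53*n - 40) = (n + 4)/(n^2 - 13*n + 40)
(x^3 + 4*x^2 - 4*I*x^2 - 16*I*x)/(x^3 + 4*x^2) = (x - 4*I)/x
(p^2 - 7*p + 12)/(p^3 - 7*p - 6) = (p - 4)/(p^2 + 3*p + 2)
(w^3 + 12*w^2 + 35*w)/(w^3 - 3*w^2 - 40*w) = (w + 7)/(w - 8)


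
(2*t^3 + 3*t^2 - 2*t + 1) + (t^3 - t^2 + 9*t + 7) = 3*t^3 + 2*t^2 + 7*t + 8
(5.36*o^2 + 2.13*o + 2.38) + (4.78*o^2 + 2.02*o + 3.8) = 10.14*o^2 + 4.15*o + 6.18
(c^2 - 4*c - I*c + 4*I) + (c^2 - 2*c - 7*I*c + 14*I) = 2*c^2 - 6*c - 8*I*c + 18*I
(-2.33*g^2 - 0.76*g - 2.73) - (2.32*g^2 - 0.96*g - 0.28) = -4.65*g^2 + 0.2*g - 2.45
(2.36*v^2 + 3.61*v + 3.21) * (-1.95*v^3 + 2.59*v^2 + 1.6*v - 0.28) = -4.602*v^5 - 0.9271*v^4 + 6.8664*v^3 + 13.4291*v^2 + 4.1252*v - 0.8988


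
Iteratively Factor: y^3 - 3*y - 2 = (y + 1)*(y^2 - y - 2) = (y - 2)*(y + 1)*(y + 1)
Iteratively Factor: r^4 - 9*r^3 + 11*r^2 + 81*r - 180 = (r - 5)*(r^3 - 4*r^2 - 9*r + 36) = (r - 5)*(r + 3)*(r^2 - 7*r + 12) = (r - 5)*(r - 4)*(r + 3)*(r - 3)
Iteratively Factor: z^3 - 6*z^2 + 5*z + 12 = (z + 1)*(z^2 - 7*z + 12) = (z - 3)*(z + 1)*(z - 4)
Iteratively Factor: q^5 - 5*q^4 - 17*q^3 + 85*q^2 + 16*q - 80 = (q - 5)*(q^4 - 17*q^2 + 16) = (q - 5)*(q + 1)*(q^3 - q^2 - 16*q + 16) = (q - 5)*(q + 1)*(q + 4)*(q^2 - 5*q + 4) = (q - 5)*(q - 4)*(q + 1)*(q + 4)*(q - 1)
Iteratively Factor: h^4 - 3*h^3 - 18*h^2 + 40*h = (h - 5)*(h^3 + 2*h^2 - 8*h) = (h - 5)*(h - 2)*(h^2 + 4*h) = (h - 5)*(h - 2)*(h + 4)*(h)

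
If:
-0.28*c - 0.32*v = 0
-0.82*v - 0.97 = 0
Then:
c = 1.35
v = -1.18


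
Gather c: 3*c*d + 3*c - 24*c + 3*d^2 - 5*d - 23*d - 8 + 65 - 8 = c*(3*d - 21) + 3*d^2 - 28*d + 49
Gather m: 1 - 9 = -8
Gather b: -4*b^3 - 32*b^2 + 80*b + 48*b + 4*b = -4*b^3 - 32*b^2 + 132*b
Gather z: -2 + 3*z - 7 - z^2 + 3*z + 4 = -z^2 + 6*z - 5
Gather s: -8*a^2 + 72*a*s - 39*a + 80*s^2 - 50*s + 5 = -8*a^2 - 39*a + 80*s^2 + s*(72*a - 50) + 5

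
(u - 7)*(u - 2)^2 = u^3 - 11*u^2 + 32*u - 28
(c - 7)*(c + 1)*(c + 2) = c^3 - 4*c^2 - 19*c - 14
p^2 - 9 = (p - 3)*(p + 3)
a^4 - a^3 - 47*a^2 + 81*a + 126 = (a - 6)*(a - 3)*(a + 1)*(a + 7)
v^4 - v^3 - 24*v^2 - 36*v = v*(v - 6)*(v + 2)*(v + 3)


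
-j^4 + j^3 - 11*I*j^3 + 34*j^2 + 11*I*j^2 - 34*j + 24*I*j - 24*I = (j + 4*I)*(j + 6*I)*(-I*j + 1)*(-I*j + I)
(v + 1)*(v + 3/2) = v^2 + 5*v/2 + 3/2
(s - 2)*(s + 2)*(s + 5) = s^3 + 5*s^2 - 4*s - 20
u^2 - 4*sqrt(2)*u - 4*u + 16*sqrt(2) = (u - 4)*(u - 4*sqrt(2))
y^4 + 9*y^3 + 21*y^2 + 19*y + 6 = (y + 1)^3*(y + 6)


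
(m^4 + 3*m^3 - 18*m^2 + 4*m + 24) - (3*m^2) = m^4 + 3*m^3 - 21*m^2 + 4*m + 24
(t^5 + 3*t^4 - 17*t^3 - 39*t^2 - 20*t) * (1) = t^5 + 3*t^4 - 17*t^3 - 39*t^2 - 20*t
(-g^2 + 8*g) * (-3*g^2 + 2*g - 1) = 3*g^4 - 26*g^3 + 17*g^2 - 8*g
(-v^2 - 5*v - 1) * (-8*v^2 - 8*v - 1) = 8*v^4 + 48*v^3 + 49*v^2 + 13*v + 1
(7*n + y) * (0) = 0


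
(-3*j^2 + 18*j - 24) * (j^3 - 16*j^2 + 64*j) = -3*j^5 + 66*j^4 - 504*j^3 + 1536*j^2 - 1536*j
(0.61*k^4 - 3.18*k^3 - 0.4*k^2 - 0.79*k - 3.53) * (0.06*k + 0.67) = 0.0366*k^5 + 0.2179*k^4 - 2.1546*k^3 - 0.3154*k^2 - 0.7411*k - 2.3651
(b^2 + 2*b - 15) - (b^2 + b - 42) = b + 27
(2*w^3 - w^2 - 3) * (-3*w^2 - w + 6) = -6*w^5 + w^4 + 13*w^3 + 3*w^2 + 3*w - 18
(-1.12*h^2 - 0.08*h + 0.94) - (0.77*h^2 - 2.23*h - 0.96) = -1.89*h^2 + 2.15*h + 1.9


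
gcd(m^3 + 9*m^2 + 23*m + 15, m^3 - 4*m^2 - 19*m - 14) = m + 1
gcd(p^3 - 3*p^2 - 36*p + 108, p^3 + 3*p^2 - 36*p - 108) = p^2 - 36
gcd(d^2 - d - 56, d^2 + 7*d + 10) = 1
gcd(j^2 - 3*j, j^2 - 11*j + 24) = j - 3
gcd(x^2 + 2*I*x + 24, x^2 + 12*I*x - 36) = x + 6*I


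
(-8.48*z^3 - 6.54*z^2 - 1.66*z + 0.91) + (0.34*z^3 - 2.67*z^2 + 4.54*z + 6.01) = -8.14*z^3 - 9.21*z^2 + 2.88*z + 6.92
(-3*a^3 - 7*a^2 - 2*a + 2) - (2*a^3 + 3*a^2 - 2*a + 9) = -5*a^3 - 10*a^2 - 7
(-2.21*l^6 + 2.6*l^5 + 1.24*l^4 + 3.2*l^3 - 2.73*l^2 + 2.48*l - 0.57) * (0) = 0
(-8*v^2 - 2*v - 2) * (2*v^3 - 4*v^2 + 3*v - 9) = -16*v^5 + 28*v^4 - 20*v^3 + 74*v^2 + 12*v + 18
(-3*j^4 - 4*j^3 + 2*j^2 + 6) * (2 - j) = 3*j^5 - 2*j^4 - 10*j^3 + 4*j^2 - 6*j + 12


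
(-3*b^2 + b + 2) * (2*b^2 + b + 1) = -6*b^4 - b^3 + 2*b^2 + 3*b + 2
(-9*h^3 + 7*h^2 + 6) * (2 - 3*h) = 27*h^4 - 39*h^3 + 14*h^2 - 18*h + 12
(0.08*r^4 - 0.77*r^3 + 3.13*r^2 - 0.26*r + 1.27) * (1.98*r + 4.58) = 0.1584*r^5 - 1.1582*r^4 + 2.6708*r^3 + 13.8206*r^2 + 1.3238*r + 5.8166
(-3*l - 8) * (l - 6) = -3*l^2 + 10*l + 48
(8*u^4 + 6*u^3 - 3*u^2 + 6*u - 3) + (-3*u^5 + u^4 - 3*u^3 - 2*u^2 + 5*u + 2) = -3*u^5 + 9*u^4 + 3*u^3 - 5*u^2 + 11*u - 1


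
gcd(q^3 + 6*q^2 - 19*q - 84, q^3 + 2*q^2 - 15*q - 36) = q^2 - q - 12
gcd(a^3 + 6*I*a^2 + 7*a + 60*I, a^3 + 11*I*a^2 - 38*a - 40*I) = a^2 + 9*I*a - 20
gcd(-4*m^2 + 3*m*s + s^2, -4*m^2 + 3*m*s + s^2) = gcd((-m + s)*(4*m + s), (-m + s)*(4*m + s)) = -4*m^2 + 3*m*s + s^2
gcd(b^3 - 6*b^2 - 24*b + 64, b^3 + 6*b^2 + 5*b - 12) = b + 4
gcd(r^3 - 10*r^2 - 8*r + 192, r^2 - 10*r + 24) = r - 6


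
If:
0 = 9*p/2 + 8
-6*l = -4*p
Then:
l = -32/27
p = -16/9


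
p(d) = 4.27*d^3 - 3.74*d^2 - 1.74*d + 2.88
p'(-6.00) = 504.30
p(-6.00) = -1043.64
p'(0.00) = -1.74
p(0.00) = 2.88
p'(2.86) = 81.65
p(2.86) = 67.20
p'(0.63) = -1.37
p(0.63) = 1.37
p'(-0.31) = 1.81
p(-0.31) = 2.93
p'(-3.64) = 195.21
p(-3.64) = -246.28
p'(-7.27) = 729.69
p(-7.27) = -1822.85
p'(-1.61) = 43.51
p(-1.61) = -21.83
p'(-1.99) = 63.87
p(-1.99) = -42.12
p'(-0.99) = 18.22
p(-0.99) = -3.21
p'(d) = 12.81*d^2 - 7.48*d - 1.74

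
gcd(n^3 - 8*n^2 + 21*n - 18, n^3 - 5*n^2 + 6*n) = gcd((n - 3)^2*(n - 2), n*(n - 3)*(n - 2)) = n^2 - 5*n + 6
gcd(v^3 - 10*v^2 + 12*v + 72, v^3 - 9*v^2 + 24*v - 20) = 1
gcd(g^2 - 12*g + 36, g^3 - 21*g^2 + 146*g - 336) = g - 6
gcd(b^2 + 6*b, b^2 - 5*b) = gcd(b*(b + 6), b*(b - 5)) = b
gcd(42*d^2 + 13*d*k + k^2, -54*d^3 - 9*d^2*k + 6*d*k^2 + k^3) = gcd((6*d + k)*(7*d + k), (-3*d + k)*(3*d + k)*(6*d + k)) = 6*d + k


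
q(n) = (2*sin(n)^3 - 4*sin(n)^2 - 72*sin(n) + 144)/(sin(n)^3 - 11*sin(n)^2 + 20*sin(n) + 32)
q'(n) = (-3*sin(n)^2*cos(n) + 22*sin(n)*cos(n) - 20*cos(n))*(2*sin(n)^3 - 4*sin(n)^2 - 72*sin(n) + 144)/(sin(n)^3 - 11*sin(n)^2 + 20*sin(n) + 32)^2 + (6*sin(n)^2*cos(n) - 8*sin(n)*cos(n) - 72*cos(n))/(sin(n)^3 - 11*sin(n)^2 + 20*sin(n) + 32)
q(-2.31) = 17.97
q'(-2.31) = 46.36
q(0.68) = 2.41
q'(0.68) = -1.78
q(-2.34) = 16.66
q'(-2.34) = 41.16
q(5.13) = 54.44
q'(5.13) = -256.38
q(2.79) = 3.16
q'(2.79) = 2.85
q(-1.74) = 326.94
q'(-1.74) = 3853.37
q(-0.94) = 24.36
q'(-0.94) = -74.49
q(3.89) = 14.68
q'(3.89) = 33.72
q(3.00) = 3.87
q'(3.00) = 3.96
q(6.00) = 6.41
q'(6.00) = -8.97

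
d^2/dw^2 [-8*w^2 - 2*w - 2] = -16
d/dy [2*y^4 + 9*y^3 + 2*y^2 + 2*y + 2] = 8*y^3 + 27*y^2 + 4*y + 2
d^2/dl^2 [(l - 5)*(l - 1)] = 2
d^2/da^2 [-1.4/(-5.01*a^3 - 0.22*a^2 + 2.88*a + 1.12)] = (-(42.084*a + 0.616)*(5.01*a^3 + 0.22*a^2 - 2.88*a - 1.12) + 1.4*(15.03*a^2 + 0.44*a - 2.88)*(30.06*a^2 + 0.88*a - 5.76))/(5.01*a^3 + 0.22*a^2 - 2.88*a - 1.12)^3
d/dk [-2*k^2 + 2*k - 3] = 2 - 4*k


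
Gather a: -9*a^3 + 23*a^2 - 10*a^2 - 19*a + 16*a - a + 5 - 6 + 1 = -9*a^3 + 13*a^2 - 4*a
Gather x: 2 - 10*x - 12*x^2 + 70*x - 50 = -12*x^2 + 60*x - 48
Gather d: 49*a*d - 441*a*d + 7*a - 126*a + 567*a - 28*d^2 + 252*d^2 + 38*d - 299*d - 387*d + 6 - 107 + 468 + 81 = 448*a + 224*d^2 + d*(-392*a - 648) + 448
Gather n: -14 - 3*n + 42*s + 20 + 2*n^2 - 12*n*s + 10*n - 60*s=2*n^2 + n*(7 - 12*s) - 18*s + 6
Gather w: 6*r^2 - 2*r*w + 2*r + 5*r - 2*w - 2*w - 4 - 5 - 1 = 6*r^2 + 7*r + w*(-2*r - 4) - 10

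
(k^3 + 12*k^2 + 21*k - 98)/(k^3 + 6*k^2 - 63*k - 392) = (k - 2)/(k - 8)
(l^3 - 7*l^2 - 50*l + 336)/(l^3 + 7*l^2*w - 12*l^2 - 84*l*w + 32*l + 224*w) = (l^2 + l - 42)/(l^2 + 7*l*w - 4*l - 28*w)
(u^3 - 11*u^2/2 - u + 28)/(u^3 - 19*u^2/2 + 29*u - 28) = (u + 2)/(u - 2)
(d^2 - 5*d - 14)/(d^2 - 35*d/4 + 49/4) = 4*(d + 2)/(4*d - 7)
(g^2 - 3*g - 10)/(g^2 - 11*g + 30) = (g + 2)/(g - 6)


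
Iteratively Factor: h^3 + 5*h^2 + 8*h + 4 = (h + 1)*(h^2 + 4*h + 4) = (h + 1)*(h + 2)*(h + 2)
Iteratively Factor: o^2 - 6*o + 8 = (o - 2)*(o - 4)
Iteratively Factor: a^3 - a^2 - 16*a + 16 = (a + 4)*(a^2 - 5*a + 4) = (a - 1)*(a + 4)*(a - 4)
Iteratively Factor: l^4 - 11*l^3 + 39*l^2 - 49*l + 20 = (l - 5)*(l^3 - 6*l^2 + 9*l - 4) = (l - 5)*(l - 1)*(l^2 - 5*l + 4) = (l - 5)*(l - 1)^2*(l - 4)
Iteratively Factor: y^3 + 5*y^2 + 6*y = (y + 3)*(y^2 + 2*y) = y*(y + 3)*(y + 2)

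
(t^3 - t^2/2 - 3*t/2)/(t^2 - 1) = t*(2*t - 3)/(2*(t - 1))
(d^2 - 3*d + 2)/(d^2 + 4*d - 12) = (d - 1)/(d + 6)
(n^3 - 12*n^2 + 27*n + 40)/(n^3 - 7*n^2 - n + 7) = (n^2 - 13*n + 40)/(n^2 - 8*n + 7)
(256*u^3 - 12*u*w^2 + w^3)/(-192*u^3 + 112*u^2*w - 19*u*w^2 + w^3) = (-4*u - w)/(3*u - w)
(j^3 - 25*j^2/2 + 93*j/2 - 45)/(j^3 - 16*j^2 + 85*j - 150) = (j - 3/2)/(j - 5)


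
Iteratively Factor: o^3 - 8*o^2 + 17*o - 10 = (o - 2)*(o^2 - 6*o + 5) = (o - 2)*(o - 1)*(o - 5)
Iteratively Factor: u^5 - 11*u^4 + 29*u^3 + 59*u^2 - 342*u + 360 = (u - 2)*(u^4 - 9*u^3 + 11*u^2 + 81*u - 180) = (u - 2)*(u + 3)*(u^3 - 12*u^2 + 47*u - 60) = (u - 3)*(u - 2)*(u + 3)*(u^2 - 9*u + 20) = (u - 4)*(u - 3)*(u - 2)*(u + 3)*(u - 5)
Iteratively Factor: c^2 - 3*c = (c - 3)*(c)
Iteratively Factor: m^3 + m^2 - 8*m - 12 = (m + 2)*(m^2 - m - 6) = (m + 2)^2*(m - 3)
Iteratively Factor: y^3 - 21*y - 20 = (y + 1)*(y^2 - y - 20) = (y - 5)*(y + 1)*(y + 4)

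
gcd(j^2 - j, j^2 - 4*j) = j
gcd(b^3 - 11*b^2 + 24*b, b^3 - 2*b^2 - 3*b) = b^2 - 3*b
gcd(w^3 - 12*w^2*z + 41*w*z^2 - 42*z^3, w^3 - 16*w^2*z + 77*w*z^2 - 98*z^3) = w^2 - 9*w*z + 14*z^2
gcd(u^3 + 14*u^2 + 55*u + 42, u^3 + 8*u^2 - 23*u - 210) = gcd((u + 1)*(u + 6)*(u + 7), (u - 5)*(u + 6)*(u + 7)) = u^2 + 13*u + 42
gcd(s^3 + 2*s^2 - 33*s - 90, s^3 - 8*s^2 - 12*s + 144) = s - 6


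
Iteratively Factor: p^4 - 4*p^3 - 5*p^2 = (p - 5)*(p^3 + p^2) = p*(p - 5)*(p^2 + p) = p^2*(p - 5)*(p + 1)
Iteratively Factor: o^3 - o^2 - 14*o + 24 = (o + 4)*(o^2 - 5*o + 6) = (o - 2)*(o + 4)*(o - 3)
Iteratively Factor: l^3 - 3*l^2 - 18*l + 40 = (l - 2)*(l^2 - l - 20) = (l - 5)*(l - 2)*(l + 4)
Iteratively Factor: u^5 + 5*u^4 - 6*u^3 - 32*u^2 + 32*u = (u + 4)*(u^4 + u^3 - 10*u^2 + 8*u) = (u - 2)*(u + 4)*(u^3 + 3*u^2 - 4*u) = u*(u - 2)*(u + 4)*(u^2 + 3*u - 4) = u*(u - 2)*(u + 4)^2*(u - 1)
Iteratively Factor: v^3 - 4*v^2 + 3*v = (v - 1)*(v^2 - 3*v) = v*(v - 1)*(v - 3)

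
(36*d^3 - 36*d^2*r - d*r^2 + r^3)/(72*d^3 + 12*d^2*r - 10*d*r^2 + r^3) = (-6*d^2 + 5*d*r + r^2)/(-12*d^2 - 4*d*r + r^2)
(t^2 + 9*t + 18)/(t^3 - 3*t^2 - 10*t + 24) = (t + 6)/(t^2 - 6*t + 8)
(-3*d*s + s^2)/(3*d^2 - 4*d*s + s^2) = s/(-d + s)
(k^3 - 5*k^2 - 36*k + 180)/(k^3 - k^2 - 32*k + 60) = (k - 6)/(k - 2)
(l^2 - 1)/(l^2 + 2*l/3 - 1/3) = 3*(l - 1)/(3*l - 1)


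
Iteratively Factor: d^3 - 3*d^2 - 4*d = (d - 4)*(d^2 + d) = (d - 4)*(d + 1)*(d)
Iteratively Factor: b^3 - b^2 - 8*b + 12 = (b - 2)*(b^2 + b - 6) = (b - 2)*(b + 3)*(b - 2)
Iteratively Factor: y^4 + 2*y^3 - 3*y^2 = (y - 1)*(y^3 + 3*y^2) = y*(y - 1)*(y^2 + 3*y) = y^2*(y - 1)*(y + 3)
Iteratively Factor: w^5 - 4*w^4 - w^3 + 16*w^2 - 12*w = (w)*(w^4 - 4*w^3 - w^2 + 16*w - 12) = w*(w - 1)*(w^3 - 3*w^2 - 4*w + 12) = w*(w - 3)*(w - 1)*(w^2 - 4) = w*(w - 3)*(w - 2)*(w - 1)*(w + 2)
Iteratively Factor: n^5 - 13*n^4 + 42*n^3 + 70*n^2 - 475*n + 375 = (n - 5)*(n^4 - 8*n^3 + 2*n^2 + 80*n - 75) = (n - 5)*(n + 3)*(n^3 - 11*n^2 + 35*n - 25) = (n - 5)^2*(n + 3)*(n^2 - 6*n + 5) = (n - 5)^3*(n + 3)*(n - 1)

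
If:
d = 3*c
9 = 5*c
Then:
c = 9/5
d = 27/5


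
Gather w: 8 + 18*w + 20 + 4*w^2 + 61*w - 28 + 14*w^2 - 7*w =18*w^2 + 72*w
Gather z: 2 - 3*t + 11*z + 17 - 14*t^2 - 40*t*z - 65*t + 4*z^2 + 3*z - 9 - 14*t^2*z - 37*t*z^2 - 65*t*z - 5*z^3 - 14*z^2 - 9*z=-14*t^2 - 68*t - 5*z^3 + z^2*(-37*t - 10) + z*(-14*t^2 - 105*t + 5) + 10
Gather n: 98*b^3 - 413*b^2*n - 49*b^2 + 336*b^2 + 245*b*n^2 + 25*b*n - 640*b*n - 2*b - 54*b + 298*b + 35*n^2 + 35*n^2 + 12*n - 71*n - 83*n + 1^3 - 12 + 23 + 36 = 98*b^3 + 287*b^2 + 242*b + n^2*(245*b + 70) + n*(-413*b^2 - 615*b - 142) + 48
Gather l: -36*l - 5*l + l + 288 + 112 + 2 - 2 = 400 - 40*l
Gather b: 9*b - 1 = 9*b - 1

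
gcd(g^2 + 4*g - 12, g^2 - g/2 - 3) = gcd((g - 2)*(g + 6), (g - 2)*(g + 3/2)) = g - 2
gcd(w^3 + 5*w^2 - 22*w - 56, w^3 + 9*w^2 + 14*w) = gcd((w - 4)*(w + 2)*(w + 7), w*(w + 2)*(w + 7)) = w^2 + 9*w + 14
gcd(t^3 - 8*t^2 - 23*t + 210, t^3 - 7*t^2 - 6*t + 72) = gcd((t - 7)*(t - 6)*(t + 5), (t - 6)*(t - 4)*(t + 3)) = t - 6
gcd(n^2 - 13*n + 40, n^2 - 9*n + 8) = n - 8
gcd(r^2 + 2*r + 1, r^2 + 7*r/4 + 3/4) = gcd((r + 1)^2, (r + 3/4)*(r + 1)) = r + 1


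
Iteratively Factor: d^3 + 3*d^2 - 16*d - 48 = (d + 4)*(d^2 - d - 12) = (d + 3)*(d + 4)*(d - 4)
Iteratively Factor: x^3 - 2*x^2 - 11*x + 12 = (x - 4)*(x^2 + 2*x - 3) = (x - 4)*(x + 3)*(x - 1)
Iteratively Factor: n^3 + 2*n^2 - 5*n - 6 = (n + 3)*(n^2 - n - 2) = (n + 1)*(n + 3)*(n - 2)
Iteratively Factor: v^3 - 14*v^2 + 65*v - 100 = (v - 5)*(v^2 - 9*v + 20) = (v - 5)^2*(v - 4)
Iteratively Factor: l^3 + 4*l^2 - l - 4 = (l + 4)*(l^2 - 1) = (l + 1)*(l + 4)*(l - 1)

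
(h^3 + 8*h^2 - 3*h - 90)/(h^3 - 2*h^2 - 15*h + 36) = (h^2 + 11*h + 30)/(h^2 + h - 12)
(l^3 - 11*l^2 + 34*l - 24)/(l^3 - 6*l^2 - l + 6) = (l - 4)/(l + 1)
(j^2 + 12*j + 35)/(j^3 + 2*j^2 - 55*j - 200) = (j + 7)/(j^2 - 3*j - 40)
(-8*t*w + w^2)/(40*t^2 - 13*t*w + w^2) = -w/(5*t - w)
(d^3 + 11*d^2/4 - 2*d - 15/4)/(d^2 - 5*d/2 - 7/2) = (4*d^2 + 7*d - 15)/(2*(2*d - 7))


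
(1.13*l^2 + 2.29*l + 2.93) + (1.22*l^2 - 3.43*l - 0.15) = 2.35*l^2 - 1.14*l + 2.78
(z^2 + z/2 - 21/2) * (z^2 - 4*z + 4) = z^4 - 7*z^3/2 - 17*z^2/2 + 44*z - 42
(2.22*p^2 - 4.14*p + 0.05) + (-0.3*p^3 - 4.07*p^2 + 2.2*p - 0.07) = -0.3*p^3 - 1.85*p^2 - 1.94*p - 0.02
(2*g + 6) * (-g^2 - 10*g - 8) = -2*g^3 - 26*g^2 - 76*g - 48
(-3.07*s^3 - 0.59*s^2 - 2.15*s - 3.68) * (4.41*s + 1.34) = -13.5387*s^4 - 6.7157*s^3 - 10.2721*s^2 - 19.1098*s - 4.9312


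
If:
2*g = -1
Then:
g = -1/2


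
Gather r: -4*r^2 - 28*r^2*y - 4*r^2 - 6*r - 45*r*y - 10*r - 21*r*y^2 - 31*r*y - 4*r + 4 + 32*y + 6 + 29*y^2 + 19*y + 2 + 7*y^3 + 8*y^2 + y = r^2*(-28*y - 8) + r*(-21*y^2 - 76*y - 20) + 7*y^3 + 37*y^2 + 52*y + 12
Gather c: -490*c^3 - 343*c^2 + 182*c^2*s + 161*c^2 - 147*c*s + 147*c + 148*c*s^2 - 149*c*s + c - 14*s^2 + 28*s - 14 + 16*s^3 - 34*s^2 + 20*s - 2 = -490*c^3 + c^2*(182*s - 182) + c*(148*s^2 - 296*s + 148) + 16*s^3 - 48*s^2 + 48*s - 16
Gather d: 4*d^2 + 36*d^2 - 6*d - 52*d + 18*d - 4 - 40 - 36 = 40*d^2 - 40*d - 80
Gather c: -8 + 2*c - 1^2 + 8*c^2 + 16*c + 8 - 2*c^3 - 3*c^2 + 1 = -2*c^3 + 5*c^2 + 18*c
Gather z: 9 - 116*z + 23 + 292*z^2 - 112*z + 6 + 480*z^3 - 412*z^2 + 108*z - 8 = 480*z^3 - 120*z^2 - 120*z + 30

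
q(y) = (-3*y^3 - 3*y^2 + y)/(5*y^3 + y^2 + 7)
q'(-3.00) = 0.06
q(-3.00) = -0.43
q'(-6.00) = 0.01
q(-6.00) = -0.51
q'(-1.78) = 0.17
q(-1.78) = -0.31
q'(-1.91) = 0.14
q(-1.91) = -0.33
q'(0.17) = -0.04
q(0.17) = 0.01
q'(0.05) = 0.10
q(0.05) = 0.01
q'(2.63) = -0.01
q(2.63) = -0.69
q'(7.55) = 0.01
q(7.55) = -0.66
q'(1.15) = -0.47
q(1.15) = -0.46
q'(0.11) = 0.03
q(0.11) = 0.01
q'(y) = (-15*y^2 - 2*y)*(-3*y^3 - 3*y^2 + y)/(5*y^3 + y^2 + 7)^2 + (-9*y^2 - 6*y + 1)/(5*y^3 + y^2 + 7) = (12*y^4 - 10*y^3 - 64*y^2 - 42*y + 7)/(25*y^6 + 10*y^5 + y^4 + 70*y^3 + 14*y^2 + 49)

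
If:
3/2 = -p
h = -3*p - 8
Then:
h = -7/2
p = -3/2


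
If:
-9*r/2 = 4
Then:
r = -8/9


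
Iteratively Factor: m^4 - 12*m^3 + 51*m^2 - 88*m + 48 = (m - 4)*(m^3 - 8*m^2 + 19*m - 12) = (m - 4)*(m - 3)*(m^2 - 5*m + 4) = (m - 4)^2*(m - 3)*(m - 1)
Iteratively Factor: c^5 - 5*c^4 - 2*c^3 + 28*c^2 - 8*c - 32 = (c - 2)*(c^4 - 3*c^3 - 8*c^2 + 12*c + 16) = (c - 2)^2*(c^3 - c^2 - 10*c - 8) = (c - 4)*(c - 2)^2*(c^2 + 3*c + 2) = (c - 4)*(c - 2)^2*(c + 2)*(c + 1)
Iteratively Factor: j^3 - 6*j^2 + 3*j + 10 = (j - 2)*(j^2 - 4*j - 5) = (j - 5)*(j - 2)*(j + 1)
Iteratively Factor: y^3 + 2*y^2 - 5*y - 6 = (y + 1)*(y^2 + y - 6) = (y + 1)*(y + 3)*(y - 2)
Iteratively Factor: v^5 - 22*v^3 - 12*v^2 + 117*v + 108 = (v + 1)*(v^4 - v^3 - 21*v^2 + 9*v + 108) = (v + 1)*(v + 3)*(v^3 - 4*v^2 - 9*v + 36) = (v - 4)*(v + 1)*(v + 3)*(v^2 - 9) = (v - 4)*(v - 3)*(v + 1)*(v + 3)*(v + 3)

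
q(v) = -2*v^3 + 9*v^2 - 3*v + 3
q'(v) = -6*v^2 + 18*v - 3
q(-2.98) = 144.79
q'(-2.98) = -109.92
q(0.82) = 5.49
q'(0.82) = 7.73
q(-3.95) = 278.53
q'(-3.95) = -167.72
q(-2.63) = 109.52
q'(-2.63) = -91.84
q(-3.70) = 238.62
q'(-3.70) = -151.74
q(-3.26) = 177.72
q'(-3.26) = -125.45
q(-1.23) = 24.03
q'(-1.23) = -34.22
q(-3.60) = 223.75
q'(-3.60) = -145.56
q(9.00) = -753.00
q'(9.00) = -327.00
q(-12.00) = 4791.00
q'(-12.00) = -1083.00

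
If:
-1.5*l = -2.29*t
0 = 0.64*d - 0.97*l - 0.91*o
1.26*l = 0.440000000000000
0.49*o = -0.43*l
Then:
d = 0.09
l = 0.35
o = -0.31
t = 0.23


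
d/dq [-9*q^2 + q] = 1 - 18*q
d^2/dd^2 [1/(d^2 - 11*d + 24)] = 2*(-d^2 + 11*d + (2*d - 11)^2 - 24)/(d^2 - 11*d + 24)^3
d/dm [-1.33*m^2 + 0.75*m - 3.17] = 0.75 - 2.66*m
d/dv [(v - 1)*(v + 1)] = 2*v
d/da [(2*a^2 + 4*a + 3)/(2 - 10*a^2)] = (10*a^2 + 17*a + 2)/(25*a^4 - 10*a^2 + 1)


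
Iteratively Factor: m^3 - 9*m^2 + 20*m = (m - 5)*(m^2 - 4*m) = m*(m - 5)*(m - 4)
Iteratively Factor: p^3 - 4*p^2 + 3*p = (p - 1)*(p^2 - 3*p) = p*(p - 1)*(p - 3)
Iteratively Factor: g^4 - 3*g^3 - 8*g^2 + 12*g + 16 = (g + 1)*(g^3 - 4*g^2 - 4*g + 16) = (g - 4)*(g + 1)*(g^2 - 4) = (g - 4)*(g - 2)*(g + 1)*(g + 2)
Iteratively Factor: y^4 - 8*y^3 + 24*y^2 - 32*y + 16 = (y - 2)*(y^3 - 6*y^2 + 12*y - 8) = (y - 2)^2*(y^2 - 4*y + 4) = (y - 2)^3*(y - 2)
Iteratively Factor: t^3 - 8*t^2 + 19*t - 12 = (t - 1)*(t^2 - 7*t + 12) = (t - 3)*(t - 1)*(t - 4)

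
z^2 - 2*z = z*(z - 2)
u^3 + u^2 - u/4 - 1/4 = (u - 1/2)*(u + 1/2)*(u + 1)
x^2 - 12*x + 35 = (x - 7)*(x - 5)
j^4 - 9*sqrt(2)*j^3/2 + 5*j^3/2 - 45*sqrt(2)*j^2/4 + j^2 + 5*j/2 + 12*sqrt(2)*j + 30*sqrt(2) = (j + 5/2)*(j - 4*sqrt(2))*(j - 3*sqrt(2)/2)*(j + sqrt(2))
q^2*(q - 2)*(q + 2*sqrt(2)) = q^4 - 2*q^3 + 2*sqrt(2)*q^3 - 4*sqrt(2)*q^2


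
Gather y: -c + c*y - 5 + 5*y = -c + y*(c + 5) - 5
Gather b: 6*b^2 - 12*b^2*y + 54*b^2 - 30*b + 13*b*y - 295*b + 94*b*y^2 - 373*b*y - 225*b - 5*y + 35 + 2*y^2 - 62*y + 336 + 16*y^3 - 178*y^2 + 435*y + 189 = b^2*(60 - 12*y) + b*(94*y^2 - 360*y - 550) + 16*y^3 - 176*y^2 + 368*y + 560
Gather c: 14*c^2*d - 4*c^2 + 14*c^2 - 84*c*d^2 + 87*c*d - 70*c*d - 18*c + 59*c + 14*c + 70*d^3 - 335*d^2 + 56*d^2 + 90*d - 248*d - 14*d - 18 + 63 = c^2*(14*d + 10) + c*(-84*d^2 + 17*d + 55) + 70*d^3 - 279*d^2 - 172*d + 45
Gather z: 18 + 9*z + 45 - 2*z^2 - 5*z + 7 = -2*z^2 + 4*z + 70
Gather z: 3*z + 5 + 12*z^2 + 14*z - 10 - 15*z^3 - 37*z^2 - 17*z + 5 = -15*z^3 - 25*z^2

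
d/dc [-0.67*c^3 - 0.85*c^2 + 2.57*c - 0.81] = -2.01*c^2 - 1.7*c + 2.57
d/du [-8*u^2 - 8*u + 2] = -16*u - 8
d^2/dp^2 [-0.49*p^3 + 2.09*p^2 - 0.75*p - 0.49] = 4.18 - 2.94*p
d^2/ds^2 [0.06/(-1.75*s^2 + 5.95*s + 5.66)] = (-0.3675*s^2 + 1.2495*s + 0.06*(3.5*s - 5.95)*(7.0*s - 11.9) + 1.1886)/(-1.75*s^2 + 5.95*s + 5.66)^3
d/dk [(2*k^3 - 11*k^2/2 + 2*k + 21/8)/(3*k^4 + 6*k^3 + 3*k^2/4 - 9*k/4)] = (-64*k^6 + 352*k^5 + 176*k^4 - 688*k^3 - 388*k^2 - 42*k + 63)/(6*k^2*(16*k^6 + 64*k^5 + 72*k^4 - 8*k^3 - 47*k^2 - 6*k + 9))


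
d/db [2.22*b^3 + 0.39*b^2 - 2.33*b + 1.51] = 6.66*b^2 + 0.78*b - 2.33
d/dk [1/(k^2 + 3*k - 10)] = (-2*k - 3)/(k^2 + 3*k - 10)^2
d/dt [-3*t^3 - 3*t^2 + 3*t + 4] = -9*t^2 - 6*t + 3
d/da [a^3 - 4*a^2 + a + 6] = 3*a^2 - 8*a + 1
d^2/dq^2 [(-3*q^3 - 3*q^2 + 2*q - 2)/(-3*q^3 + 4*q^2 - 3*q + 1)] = 2*(63*q^6 - 135*q^5 + 153*q^4 - 92*q^3 + 51*q^2 - 21*q + 7)/(27*q^9 - 108*q^8 + 225*q^7 - 307*q^6 + 297*q^5 - 210*q^4 + 108*q^3 - 39*q^2 + 9*q - 1)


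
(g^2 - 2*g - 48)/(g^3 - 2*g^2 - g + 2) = (g^2 - 2*g - 48)/(g^3 - 2*g^2 - g + 2)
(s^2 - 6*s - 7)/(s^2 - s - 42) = (s + 1)/(s + 6)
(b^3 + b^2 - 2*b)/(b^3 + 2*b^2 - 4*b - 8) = b*(b - 1)/(b^2 - 4)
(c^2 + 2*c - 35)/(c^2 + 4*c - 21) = (c - 5)/(c - 3)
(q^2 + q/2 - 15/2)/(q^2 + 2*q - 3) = (q - 5/2)/(q - 1)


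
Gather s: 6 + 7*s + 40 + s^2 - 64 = s^2 + 7*s - 18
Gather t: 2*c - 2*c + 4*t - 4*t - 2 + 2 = 0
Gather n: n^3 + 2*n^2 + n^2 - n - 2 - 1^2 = n^3 + 3*n^2 - n - 3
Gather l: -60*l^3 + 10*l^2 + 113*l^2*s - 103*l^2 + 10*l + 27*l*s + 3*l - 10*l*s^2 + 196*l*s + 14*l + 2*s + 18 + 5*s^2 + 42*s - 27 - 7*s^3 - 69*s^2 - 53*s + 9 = -60*l^3 + l^2*(113*s - 93) + l*(-10*s^2 + 223*s + 27) - 7*s^3 - 64*s^2 - 9*s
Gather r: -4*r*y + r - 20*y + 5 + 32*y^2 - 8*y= r*(1 - 4*y) + 32*y^2 - 28*y + 5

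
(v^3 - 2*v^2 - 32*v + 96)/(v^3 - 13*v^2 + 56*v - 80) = (v + 6)/(v - 5)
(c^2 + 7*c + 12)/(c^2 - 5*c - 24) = (c + 4)/(c - 8)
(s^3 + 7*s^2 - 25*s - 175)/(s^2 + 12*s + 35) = s - 5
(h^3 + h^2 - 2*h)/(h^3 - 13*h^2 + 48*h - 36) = h*(h + 2)/(h^2 - 12*h + 36)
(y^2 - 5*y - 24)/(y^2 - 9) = (y - 8)/(y - 3)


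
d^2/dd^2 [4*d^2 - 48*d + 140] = 8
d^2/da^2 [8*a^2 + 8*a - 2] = 16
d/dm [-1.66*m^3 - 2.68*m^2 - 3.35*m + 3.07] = -4.98*m^2 - 5.36*m - 3.35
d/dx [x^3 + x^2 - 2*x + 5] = 3*x^2 + 2*x - 2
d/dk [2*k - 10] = 2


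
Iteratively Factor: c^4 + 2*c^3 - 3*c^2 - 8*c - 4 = (c + 1)*(c^3 + c^2 - 4*c - 4) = (c - 2)*(c + 1)*(c^2 + 3*c + 2) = (c - 2)*(c + 1)^2*(c + 2)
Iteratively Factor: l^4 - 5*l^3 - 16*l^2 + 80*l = (l - 4)*(l^3 - l^2 - 20*l) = (l - 5)*(l - 4)*(l^2 + 4*l) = l*(l - 5)*(l - 4)*(l + 4)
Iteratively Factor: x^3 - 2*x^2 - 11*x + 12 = (x + 3)*(x^2 - 5*x + 4) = (x - 1)*(x + 3)*(x - 4)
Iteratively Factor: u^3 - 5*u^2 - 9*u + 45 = (u + 3)*(u^2 - 8*u + 15) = (u - 3)*(u + 3)*(u - 5)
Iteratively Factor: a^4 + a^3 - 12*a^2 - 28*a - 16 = (a + 2)*(a^3 - a^2 - 10*a - 8) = (a - 4)*(a + 2)*(a^2 + 3*a + 2) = (a - 4)*(a + 2)^2*(a + 1)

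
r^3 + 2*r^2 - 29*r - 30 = (r - 5)*(r + 1)*(r + 6)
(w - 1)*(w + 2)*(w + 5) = w^3 + 6*w^2 + 3*w - 10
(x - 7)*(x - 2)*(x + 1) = x^3 - 8*x^2 + 5*x + 14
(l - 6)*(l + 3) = l^2 - 3*l - 18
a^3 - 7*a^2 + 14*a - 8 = (a - 4)*(a - 2)*(a - 1)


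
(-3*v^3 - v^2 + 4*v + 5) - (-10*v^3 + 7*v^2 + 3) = 7*v^3 - 8*v^2 + 4*v + 2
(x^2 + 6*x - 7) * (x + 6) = x^3 + 12*x^2 + 29*x - 42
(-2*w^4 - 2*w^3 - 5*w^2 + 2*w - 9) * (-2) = 4*w^4 + 4*w^3 + 10*w^2 - 4*w + 18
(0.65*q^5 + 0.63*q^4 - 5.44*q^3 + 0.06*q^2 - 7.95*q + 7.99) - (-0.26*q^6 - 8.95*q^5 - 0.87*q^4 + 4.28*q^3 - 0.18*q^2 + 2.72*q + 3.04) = 0.26*q^6 + 9.6*q^5 + 1.5*q^4 - 9.72*q^3 + 0.24*q^2 - 10.67*q + 4.95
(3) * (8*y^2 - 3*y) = 24*y^2 - 9*y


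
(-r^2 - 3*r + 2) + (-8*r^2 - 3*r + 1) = -9*r^2 - 6*r + 3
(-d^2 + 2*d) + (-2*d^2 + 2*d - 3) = -3*d^2 + 4*d - 3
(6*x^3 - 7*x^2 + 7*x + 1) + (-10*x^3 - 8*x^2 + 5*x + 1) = -4*x^3 - 15*x^2 + 12*x + 2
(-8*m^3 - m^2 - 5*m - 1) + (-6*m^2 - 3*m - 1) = -8*m^3 - 7*m^2 - 8*m - 2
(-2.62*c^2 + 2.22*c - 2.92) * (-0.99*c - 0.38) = 2.5938*c^3 - 1.2022*c^2 + 2.0472*c + 1.1096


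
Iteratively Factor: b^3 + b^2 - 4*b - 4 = (b - 2)*(b^2 + 3*b + 2) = (b - 2)*(b + 2)*(b + 1)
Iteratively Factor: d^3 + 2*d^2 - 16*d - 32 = (d - 4)*(d^2 + 6*d + 8) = (d - 4)*(d + 4)*(d + 2)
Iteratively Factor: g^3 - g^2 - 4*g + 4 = (g - 2)*(g^2 + g - 2) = (g - 2)*(g - 1)*(g + 2)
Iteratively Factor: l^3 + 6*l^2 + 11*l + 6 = (l + 2)*(l^2 + 4*l + 3) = (l + 2)*(l + 3)*(l + 1)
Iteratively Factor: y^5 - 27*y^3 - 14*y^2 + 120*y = (y + 4)*(y^4 - 4*y^3 - 11*y^2 + 30*y) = (y + 3)*(y + 4)*(y^3 - 7*y^2 + 10*y) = y*(y + 3)*(y + 4)*(y^2 - 7*y + 10) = y*(y - 2)*(y + 3)*(y + 4)*(y - 5)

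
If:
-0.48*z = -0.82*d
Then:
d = 0.585365853658537*z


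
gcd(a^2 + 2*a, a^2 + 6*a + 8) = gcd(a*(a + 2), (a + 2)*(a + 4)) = a + 2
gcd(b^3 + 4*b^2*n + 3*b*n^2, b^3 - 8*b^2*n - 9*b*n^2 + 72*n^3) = b + 3*n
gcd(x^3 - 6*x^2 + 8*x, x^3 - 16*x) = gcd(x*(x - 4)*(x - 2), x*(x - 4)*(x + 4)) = x^2 - 4*x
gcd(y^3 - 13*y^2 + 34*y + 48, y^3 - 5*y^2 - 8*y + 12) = y - 6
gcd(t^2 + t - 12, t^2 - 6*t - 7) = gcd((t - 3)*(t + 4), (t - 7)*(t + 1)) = 1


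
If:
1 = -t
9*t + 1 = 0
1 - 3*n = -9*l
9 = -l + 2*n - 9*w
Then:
No Solution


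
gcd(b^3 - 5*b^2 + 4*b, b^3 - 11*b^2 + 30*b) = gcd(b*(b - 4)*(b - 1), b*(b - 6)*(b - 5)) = b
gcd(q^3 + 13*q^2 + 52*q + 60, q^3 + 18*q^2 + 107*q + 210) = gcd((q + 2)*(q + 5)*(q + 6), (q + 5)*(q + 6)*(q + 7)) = q^2 + 11*q + 30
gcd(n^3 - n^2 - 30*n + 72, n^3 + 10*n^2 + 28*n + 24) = n + 6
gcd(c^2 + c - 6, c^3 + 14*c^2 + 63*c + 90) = c + 3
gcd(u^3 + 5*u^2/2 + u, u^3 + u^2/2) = u^2 + u/2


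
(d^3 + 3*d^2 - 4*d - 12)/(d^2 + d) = (d^3 + 3*d^2 - 4*d - 12)/(d*(d + 1))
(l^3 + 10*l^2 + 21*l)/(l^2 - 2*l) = (l^2 + 10*l + 21)/(l - 2)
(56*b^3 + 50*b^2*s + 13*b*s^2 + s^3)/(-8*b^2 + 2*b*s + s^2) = (14*b^2 + 9*b*s + s^2)/(-2*b + s)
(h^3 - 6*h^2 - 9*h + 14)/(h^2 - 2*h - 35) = (h^2 + h - 2)/(h + 5)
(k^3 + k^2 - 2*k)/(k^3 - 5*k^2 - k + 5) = k*(k + 2)/(k^2 - 4*k - 5)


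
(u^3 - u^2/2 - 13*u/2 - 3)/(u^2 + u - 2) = (2*u^2 - 5*u - 3)/(2*(u - 1))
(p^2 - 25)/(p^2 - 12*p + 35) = (p + 5)/(p - 7)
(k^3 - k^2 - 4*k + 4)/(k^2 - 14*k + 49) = (k^3 - k^2 - 4*k + 4)/(k^2 - 14*k + 49)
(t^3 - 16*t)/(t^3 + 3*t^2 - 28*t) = (t + 4)/(t + 7)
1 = 1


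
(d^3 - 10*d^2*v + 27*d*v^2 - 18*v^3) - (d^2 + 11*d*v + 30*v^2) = d^3 - 10*d^2*v - d^2 + 27*d*v^2 - 11*d*v - 18*v^3 - 30*v^2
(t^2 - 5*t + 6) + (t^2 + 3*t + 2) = 2*t^2 - 2*t + 8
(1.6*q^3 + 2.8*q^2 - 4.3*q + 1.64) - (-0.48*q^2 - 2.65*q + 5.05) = 1.6*q^3 + 3.28*q^2 - 1.65*q - 3.41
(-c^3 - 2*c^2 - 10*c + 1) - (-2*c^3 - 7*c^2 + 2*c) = c^3 + 5*c^2 - 12*c + 1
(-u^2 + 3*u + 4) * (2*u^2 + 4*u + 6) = -2*u^4 + 2*u^3 + 14*u^2 + 34*u + 24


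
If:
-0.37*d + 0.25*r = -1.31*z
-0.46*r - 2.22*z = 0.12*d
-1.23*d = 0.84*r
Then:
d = 0.00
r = 0.00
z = 0.00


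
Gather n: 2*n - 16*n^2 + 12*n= -16*n^2 + 14*n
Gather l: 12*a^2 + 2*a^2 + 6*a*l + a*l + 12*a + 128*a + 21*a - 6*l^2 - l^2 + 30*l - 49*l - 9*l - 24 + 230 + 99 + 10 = 14*a^2 + 161*a - 7*l^2 + l*(7*a - 28) + 315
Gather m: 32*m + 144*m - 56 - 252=176*m - 308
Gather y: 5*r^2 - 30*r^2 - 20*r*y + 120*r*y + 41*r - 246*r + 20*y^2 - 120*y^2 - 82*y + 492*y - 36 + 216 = -25*r^2 - 205*r - 100*y^2 + y*(100*r + 410) + 180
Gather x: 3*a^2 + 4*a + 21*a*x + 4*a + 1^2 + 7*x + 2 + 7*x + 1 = 3*a^2 + 8*a + x*(21*a + 14) + 4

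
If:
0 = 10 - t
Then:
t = 10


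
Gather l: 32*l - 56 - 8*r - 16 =32*l - 8*r - 72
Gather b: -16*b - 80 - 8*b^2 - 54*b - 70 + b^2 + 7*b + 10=-7*b^2 - 63*b - 140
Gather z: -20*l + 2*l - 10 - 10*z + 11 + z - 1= -18*l - 9*z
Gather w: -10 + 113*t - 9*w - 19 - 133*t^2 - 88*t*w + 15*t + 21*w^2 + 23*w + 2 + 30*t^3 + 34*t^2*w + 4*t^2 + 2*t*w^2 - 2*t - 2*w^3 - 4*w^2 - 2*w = 30*t^3 - 129*t^2 + 126*t - 2*w^3 + w^2*(2*t + 17) + w*(34*t^2 - 88*t + 12) - 27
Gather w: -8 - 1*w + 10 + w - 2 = 0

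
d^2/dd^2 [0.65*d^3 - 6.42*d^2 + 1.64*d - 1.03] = 3.9*d - 12.84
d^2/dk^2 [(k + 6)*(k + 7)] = 2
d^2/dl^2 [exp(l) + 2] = exp(l)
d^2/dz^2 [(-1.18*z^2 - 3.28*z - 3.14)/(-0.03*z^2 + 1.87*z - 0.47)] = (1.73472347597681e-18*z^4 + 0.1383*z^3 - 0.0828720000000027*z^2 - 1.334412*z + 28.158892)/(2.7e-5*z^6 - 0.005049*z^5 + 0.31599*z^4 - 6.697405*z^3 + 4.95051*z^2 - 1.239249*z + 0.103823)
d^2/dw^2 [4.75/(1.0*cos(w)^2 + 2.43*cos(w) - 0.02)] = (-19.0*(1 - cos(w)^2)^2 - 34.6275*cos(w)^3 - 37.928275*cos(w)^2 + 69.02415*cos(w) + 75.28655)/(1.0*cos(w)^2 + 2.43*cos(w) - 0.02)^3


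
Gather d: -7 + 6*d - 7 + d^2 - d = d^2 + 5*d - 14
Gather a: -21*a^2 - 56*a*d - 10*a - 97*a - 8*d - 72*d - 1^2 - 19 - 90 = -21*a^2 + a*(-56*d - 107) - 80*d - 110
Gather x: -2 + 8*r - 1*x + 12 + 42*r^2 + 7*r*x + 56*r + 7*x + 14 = 42*r^2 + 64*r + x*(7*r + 6) + 24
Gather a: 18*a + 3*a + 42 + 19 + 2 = 21*a + 63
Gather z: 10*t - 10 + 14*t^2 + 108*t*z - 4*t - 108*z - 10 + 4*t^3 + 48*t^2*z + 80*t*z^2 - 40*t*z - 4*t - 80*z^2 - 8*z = 4*t^3 + 14*t^2 + 2*t + z^2*(80*t - 80) + z*(48*t^2 + 68*t - 116) - 20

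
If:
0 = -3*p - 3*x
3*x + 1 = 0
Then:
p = 1/3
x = -1/3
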